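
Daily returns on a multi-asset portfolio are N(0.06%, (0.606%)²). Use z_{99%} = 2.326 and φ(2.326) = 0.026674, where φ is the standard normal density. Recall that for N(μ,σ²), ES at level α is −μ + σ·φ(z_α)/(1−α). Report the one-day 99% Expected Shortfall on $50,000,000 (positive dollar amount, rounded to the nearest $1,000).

$778,000

Tail multiplier: φ(z)/(1−α) = 0.026674 / 0.01 = 2.667.
ES = −(0.06%) + 0.606% × 2.667 = 1.556%.
On $50,000,000: 0.01556 × $50,000,000 = $778,000.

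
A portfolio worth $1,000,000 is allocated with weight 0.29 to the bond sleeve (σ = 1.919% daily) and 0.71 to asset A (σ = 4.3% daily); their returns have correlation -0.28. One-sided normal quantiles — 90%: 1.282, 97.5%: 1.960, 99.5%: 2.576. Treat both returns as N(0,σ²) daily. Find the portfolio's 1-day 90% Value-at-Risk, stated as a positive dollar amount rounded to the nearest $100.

σ_p² = 0.29²·1.919² + 0.71²·4.3² + 2·-0.28·0.29·0.71·1.919·4.3 = 8.6791 (%²).
σ_p = √8.6791 = 2.946%.
VaR = 1.282 × 2.946% = 3.777%; on $1,000,000 that is $37,770.

$37,800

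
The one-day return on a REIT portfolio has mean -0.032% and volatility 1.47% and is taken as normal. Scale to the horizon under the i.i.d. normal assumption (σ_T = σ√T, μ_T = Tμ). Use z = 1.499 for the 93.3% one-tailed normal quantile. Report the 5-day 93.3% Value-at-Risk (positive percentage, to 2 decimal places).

5.09%

σ_{5d} = 1.47% × √5 = 3.287%; μ_{5d} = 5 × -0.032% = -0.160%.
VaR = −(-0.160%) + 1.499 × 3.287% = 5.087%.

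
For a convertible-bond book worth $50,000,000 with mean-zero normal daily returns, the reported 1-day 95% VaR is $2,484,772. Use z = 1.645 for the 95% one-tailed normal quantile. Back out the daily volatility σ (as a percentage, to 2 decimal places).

VaR as a fraction: $2,484,772 / $50,000,000 = 4.970%.
σ = VaR / z = 4.970% / 1.645 = 3.021%.

3.02%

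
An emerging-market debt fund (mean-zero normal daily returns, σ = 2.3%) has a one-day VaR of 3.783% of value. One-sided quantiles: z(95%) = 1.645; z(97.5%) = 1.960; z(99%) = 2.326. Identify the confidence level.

Implied z = VaR/σ = 3.783 / 2.3 = 1.645.
This matches z(95%) = 1.645.

95%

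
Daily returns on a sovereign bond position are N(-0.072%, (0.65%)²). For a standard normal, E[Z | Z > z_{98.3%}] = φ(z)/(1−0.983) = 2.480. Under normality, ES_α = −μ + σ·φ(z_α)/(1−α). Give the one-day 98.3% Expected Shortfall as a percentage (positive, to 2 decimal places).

1.68%

ES = −(-0.072%) + 0.65% × 2.480 = 1.684%.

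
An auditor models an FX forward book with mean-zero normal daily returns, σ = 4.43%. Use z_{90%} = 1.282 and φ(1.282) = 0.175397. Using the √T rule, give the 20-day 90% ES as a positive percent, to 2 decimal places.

34.75%

σ_{20d} = 4.43% × √20 = 19.812%.
ES multiplier = φ(z)/(1−α) = 0.175397/0.1 = 1.754.
ES = 19.812% × 1.754 = 34.750%.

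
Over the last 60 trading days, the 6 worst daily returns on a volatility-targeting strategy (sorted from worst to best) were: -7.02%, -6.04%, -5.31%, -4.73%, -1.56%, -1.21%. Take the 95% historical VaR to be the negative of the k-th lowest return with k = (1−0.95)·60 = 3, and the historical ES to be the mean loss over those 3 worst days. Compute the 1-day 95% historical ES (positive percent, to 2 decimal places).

The 3 worst returns sum to -18.37%.
ES = −(-18.37%) / 3 = 6.1233…% ≈ 6.12%.

6.12%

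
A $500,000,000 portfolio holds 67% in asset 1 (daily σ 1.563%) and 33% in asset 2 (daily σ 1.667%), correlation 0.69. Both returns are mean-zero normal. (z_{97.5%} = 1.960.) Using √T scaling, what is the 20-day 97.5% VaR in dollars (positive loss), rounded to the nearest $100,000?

$64,900,000

σ_p = √(0.67²·1.563² + 0.33²·1.667² + 2·0.69·0.67·0.33·1.563·1.667) = 1.481%.
σ_{20d} = 1.481% × √20 = 6.623%.
VaR = 1.960 × 6.623% = 12.981%; on $500,000,000 that is $64,905,000.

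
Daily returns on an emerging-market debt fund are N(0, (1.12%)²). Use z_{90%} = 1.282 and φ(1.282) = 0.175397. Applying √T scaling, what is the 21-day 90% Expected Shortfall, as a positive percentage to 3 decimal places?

9.002%

σ_{21d} = 1.12% × √21 = 5.132%.
ES multiplier = φ(z)/(1−α) = 0.175397/0.1 = 1.754.
ES = 5.132% × 1.754 = 9.002%.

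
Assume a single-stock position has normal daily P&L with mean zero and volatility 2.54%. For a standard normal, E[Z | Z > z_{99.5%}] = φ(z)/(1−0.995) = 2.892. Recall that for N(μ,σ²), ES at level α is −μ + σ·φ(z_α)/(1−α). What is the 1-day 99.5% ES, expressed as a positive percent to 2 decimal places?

ES = 2.54% × 2.892 = 7.346%.

7.35%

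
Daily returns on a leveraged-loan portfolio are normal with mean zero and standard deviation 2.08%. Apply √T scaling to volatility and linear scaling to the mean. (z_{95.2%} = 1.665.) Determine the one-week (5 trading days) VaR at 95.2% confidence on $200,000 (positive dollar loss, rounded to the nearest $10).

σ_{5d} = 2.08% × √5 = 4.651%.
VaR = 1.665 × 4.651% = 7.744%.
On $200,000: 0.07744 × $200,000 = $15,488.

$15,490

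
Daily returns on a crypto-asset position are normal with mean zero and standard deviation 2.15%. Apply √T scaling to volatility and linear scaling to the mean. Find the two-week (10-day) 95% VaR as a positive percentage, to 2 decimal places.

11.18%

At 95%, z = 1.645.
σ_{10d} = 2.15% × √10 = 6.799%.
VaR = 1.645 × 6.799% = 11.184%.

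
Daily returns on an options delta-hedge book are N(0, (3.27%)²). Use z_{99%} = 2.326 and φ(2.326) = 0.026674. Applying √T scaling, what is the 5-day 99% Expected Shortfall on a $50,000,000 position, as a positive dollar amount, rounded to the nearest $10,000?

σ_{5d} = 3.27% × √5 = 7.312%.
ES multiplier = φ(z)/(1−α) = 0.026674/0.01 = 2.667.
ES = 7.312% × 2.667 = 19.501%; on $50,000,000: $9,750,500.

$9,750,000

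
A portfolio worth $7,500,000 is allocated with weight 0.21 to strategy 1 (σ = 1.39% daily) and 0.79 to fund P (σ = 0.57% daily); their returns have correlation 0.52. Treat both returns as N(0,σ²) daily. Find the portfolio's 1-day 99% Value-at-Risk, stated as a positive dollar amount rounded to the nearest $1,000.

σ_p² = 0.21²·1.39² + 0.79²·0.57² + 2·0.52·0.21·0.79·1.39·0.57 = 0.4247 (%²).
σ_p = √0.4247 = 0.652%.
At 99%, z = 2.326.
VaR = 2.326 × 0.652% = 1.517%; on $7,500,000 that is $113,775.

$114,000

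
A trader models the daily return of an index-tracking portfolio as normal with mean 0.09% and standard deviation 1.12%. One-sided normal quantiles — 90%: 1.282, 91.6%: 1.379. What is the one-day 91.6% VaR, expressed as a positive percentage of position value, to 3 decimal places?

1.454%

VaR = −μ + z·σ = −(0.09%) + 1.379 × 1.12% = 1.454%.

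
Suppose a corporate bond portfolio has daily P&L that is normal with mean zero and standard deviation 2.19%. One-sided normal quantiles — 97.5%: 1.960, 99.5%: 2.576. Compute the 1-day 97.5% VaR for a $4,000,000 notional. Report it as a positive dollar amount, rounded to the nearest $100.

$171,700

VaR = z·σ = 1.960 × 2.19% = 4.292%.
On $4,000,000: 0.04292 × $4,000,000 = $171,680.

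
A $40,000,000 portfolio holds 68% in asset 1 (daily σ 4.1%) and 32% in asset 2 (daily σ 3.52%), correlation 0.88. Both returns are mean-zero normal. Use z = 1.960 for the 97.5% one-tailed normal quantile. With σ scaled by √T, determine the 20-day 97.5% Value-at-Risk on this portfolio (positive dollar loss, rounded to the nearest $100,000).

σ_p = √(0.68²·4.1² + 0.32²·3.52² + 2·0.88·0.68·0.32·4.1·3.52) = 3.817%.
σ_{20d} = 3.817% × √20 = 17.070%.
VaR = 1.960 × 17.070% = 33.457%; on $40,000,000 that is $13,382,800.

$13,400,000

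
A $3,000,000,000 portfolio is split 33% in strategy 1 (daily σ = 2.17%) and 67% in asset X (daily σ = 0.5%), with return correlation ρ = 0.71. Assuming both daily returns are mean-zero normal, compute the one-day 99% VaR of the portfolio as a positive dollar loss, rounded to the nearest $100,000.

$68,600,000

σ_p² = 0.33²·2.17² + 0.67²·0.5² + 2·0.71·0.33·0.67·2.17·0.5 = 0.9657 (%²).
σ_p = √0.9657 = 0.983%.
At 99%, z = 2.326.
VaR = 2.326 × 0.983% = 2.286%; on $3,000,000,000 that is $68,580,000.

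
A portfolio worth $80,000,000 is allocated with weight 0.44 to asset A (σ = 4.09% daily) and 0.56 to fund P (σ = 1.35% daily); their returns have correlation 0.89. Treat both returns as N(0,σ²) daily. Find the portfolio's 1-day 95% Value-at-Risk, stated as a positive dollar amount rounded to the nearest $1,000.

σ_p² = 0.44²·4.09² + 0.56²·1.35² + 2·0.89·0.44·0.56·4.09·1.35 = 6.2318 (%²).
σ_p = √6.2318 = 2.496%.
At 95%, z = 1.645.
VaR = 1.645 × 2.496% = 4.106%; on $80,000,000 that is $3,284,800.

$3,285,000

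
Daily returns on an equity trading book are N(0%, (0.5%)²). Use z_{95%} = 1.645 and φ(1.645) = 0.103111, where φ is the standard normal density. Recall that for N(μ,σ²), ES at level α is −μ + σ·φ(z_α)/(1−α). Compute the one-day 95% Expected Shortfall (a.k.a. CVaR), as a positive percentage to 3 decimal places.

Tail multiplier: φ(z)/(1−α) = 0.103111 / 0.05 = 2.062.
ES = 0.5% × 2.062 = 1.031%.

1.031%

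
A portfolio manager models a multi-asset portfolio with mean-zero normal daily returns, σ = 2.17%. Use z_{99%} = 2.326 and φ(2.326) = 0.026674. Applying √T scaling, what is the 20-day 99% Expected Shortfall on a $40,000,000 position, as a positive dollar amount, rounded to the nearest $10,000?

$10,350,000

σ_{20d} = 2.17% × √20 = 9.705%.
ES multiplier = φ(z)/(1−α) = 0.026674/0.01 = 2.667.
ES = 9.705% × 2.667 = 25.883%; on $40,000,000: $10,353,200.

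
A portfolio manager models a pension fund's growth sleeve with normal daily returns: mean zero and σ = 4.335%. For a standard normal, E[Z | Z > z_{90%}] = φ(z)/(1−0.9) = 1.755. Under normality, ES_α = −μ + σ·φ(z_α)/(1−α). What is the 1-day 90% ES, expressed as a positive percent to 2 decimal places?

ES = 4.335% × 1.755 = 7.608%.

7.61%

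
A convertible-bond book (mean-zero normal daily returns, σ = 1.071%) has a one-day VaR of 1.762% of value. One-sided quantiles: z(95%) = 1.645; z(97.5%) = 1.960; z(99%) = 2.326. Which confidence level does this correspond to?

95%

Implied z = VaR/σ = 1.762 / 1.071 = 1.645.
This matches z(95%) = 1.645.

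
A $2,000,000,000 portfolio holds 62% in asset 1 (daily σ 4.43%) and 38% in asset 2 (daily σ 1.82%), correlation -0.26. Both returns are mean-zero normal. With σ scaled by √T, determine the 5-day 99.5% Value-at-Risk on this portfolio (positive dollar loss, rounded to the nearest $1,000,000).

$306,000,000

σ_p = √(0.62²·4.43² + 0.38²·1.82² + 2·-0.26·0.62·0.38·4.43·1.82) = 2.652%.
σ_{5d} = 2.652% × √5 = 5.930%.
z(99.5%) = 2.576.
VaR = 2.576 × 5.930% = 15.276%; on $2,000,000,000 that is $305,520,000.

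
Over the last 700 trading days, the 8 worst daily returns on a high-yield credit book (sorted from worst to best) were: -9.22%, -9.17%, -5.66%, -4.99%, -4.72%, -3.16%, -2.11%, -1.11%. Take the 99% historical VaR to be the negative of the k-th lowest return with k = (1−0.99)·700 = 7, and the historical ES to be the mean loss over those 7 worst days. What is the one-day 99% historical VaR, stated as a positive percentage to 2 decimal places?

2.11%

k = 7; the 7th lowest return is -2.11%, so VaR = 2.11%.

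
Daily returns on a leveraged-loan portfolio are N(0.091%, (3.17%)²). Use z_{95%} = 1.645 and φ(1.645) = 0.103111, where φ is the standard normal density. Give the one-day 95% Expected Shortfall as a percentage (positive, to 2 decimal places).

6.45%

Tail multiplier: φ(z)/(1−α) = 0.103111 / 0.05 = 2.062.
ES = −(0.091%) + 3.17% × 2.062 = 6.446%.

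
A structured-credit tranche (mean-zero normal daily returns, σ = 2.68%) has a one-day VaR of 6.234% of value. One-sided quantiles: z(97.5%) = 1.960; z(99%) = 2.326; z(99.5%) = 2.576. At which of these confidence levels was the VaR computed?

99%

Implied z = VaR/σ = 6.234 / 2.68 = 2.326.
This matches z(99%) = 2.326.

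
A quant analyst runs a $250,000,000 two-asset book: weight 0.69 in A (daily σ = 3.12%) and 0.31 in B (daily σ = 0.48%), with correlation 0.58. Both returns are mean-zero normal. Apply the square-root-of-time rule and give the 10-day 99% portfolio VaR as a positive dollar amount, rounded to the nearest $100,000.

σ_p = √(0.69²·3.12² + 0.31²·0.48² + 2·0.58·0.69·0.31·3.12·0.48) = 2.242%.
σ_{10d} = 2.242% × √10 = 7.090%.
z(99%) = 2.326.
VaR = 2.326 × 7.090% = 16.491%; on $250,000,000 that is $41,227,500.

$41,200,000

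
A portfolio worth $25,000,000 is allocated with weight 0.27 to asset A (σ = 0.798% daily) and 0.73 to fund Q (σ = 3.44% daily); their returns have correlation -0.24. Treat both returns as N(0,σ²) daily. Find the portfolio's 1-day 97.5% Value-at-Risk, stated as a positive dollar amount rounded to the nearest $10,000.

$1,210,000

σ_p² = 0.27²·0.798² + 0.73²·3.44² + 2·-0.24·0.27·0.73·0.798·3.44 = 6.0928 (%²).
σ_p = √6.0928 = 2.468%.
At 97.5%, z = 1.960.
VaR = 1.960 × 2.468% = 4.837%; on $25,000,000 that is $1,209,250.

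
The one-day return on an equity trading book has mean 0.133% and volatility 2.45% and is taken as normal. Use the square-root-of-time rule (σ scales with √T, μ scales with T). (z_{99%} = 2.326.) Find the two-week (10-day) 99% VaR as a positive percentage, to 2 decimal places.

16.69%

σ_{10d} = 2.45% × √10 = 7.748%; μ_{10d} = 10 × 0.133% = 1.330%.
VaR = −(1.330%) + 2.326 × 7.748% = 16.692%.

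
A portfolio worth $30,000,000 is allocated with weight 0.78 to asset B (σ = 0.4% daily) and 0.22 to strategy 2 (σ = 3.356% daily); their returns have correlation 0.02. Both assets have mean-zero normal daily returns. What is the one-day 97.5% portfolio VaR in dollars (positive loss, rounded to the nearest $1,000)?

$475,000

σ_p² = 0.78²·0.4² + 0.22²·3.356² + 2·0.02·0.78·0.22·0.4·3.356 = 0.6517 (%²).
σ_p = √0.6517 = 0.807%.
At 97.5%, z = 1.960.
VaR = 1.960 × 0.807% = 1.582%; on $30,000,000 that is $474,600.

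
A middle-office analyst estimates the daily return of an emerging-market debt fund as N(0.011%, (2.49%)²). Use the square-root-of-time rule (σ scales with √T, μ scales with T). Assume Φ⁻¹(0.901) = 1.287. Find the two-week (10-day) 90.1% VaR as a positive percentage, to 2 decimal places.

10.02%

σ_{10d} = 2.49% × √10 = 7.874%; μ_{10d} = 10 × 0.011% = 0.110%.
VaR = −(0.110%) + 1.287 × 7.874% = 10.024%.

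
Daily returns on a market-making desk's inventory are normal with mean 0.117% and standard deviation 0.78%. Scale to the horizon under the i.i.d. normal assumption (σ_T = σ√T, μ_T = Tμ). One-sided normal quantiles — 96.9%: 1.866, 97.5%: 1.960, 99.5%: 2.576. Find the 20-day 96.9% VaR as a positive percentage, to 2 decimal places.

σ_{20d} = 0.78% × √20 = 3.488%; μ_{20d} = 20 × 0.117% = 2.340%.
VaR = −(2.340%) + 1.866 × 3.488% = 4.169%.

4.17%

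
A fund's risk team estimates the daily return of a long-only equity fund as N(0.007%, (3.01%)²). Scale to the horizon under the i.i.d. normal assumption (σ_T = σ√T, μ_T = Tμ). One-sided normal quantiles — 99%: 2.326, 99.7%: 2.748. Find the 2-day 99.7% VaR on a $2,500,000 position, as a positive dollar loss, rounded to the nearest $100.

$292,100

σ_{2d} = 3.01% × √2 = 4.257%; μ_{2d} = 2 × 0.007% = 0.014%.
VaR = −(0.014%) + 2.748 × 4.257% = 11.684%.
On $2,500,000: 0.11684 × $2,500,000 = $292,100.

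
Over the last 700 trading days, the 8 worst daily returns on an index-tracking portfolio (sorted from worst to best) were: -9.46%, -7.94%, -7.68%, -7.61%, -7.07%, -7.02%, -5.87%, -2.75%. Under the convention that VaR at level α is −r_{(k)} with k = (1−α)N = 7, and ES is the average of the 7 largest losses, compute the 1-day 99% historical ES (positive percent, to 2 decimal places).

The 7 worst returns sum to -52.65%.
ES = −(-52.65%) / 7 = 7.5214…% ≈ 7.52%.

7.52%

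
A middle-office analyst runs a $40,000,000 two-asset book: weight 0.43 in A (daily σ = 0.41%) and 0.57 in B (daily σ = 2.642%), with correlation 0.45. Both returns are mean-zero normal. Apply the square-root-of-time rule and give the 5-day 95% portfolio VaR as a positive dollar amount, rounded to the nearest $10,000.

$2,340,000

σ_p = √(0.43²·0.41² + 0.57²·2.642² + 2·0.45·0.43·0.57·0.41·2.642) = 1.593%.
σ_{5d} = 1.593% × √5 = 3.562%.
z(95%) = 1.645.
VaR = 1.645 × 3.562% = 5.859%; on $40,000,000 that is $2,343,600.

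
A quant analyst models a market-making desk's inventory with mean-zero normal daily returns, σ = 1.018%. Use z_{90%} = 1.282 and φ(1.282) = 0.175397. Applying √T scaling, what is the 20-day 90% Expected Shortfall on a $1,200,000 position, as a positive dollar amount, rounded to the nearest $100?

σ_{20d} = 1.018% × √20 = 4.553%.
ES multiplier = φ(z)/(1−α) = 0.175397/0.1 = 1.754.
ES = 4.553% × 1.754 = 7.986%; on $1,200,000: $95,832.

$95,800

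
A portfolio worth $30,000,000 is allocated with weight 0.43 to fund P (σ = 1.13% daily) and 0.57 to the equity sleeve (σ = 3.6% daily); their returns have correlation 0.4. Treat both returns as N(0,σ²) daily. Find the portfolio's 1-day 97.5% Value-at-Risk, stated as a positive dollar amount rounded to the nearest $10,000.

σ_p² = 0.43²·1.13² + 0.57²·3.6² + 2·0.4·0.43·0.57·1.13·3.6 = 5.2445 (%²).
σ_p = √5.2445 = 2.290%.
At 97.5%, z = 1.960.
VaR = 1.960 × 2.290% = 4.488%; on $30,000,000 that is $1,346,400.

$1,350,000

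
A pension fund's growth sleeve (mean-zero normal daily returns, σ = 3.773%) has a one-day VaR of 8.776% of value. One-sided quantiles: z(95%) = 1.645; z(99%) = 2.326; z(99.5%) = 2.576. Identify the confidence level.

99%

Implied z = VaR/σ = 8.776 / 3.773 = 2.326.
This matches z(99%) = 2.326.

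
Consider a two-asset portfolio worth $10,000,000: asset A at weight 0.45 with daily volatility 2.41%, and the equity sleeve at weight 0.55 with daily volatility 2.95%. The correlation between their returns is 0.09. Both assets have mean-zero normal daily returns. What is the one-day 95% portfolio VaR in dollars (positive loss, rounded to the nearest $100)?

$334,100

σ_p² = 0.45²·2.41² + 0.55²·2.95² + 2·0.09·0.45·0.55·2.41·2.95 = 4.1254 (%²).
σ_p = √4.1254 = 2.031%.
At 95%, z = 1.645.
VaR = 1.645 × 2.031% = 3.341%; on $10,000,000 that is $334,100.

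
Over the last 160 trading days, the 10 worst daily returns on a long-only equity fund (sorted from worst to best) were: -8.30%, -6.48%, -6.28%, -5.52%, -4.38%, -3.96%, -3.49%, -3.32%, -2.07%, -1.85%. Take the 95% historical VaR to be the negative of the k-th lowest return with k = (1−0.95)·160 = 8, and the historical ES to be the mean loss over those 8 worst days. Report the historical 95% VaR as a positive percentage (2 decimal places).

3.32%

k = 8; the 8th lowest return is -3.32%, so VaR = 3.32%.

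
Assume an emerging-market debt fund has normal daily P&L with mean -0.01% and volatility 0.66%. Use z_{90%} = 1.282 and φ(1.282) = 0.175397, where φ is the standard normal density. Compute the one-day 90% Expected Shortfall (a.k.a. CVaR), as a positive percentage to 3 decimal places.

Tail multiplier: φ(z)/(1−α) = 0.175397 / 0.1 = 1.754.
ES = −(-0.01%) + 0.66% × 1.754 = 1.168%.

1.168%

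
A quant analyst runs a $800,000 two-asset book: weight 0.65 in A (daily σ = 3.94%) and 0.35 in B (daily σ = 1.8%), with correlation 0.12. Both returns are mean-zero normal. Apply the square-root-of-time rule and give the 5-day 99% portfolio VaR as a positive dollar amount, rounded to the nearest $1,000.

$113,000

σ_p = √(0.65²·3.94² + 0.35²·1.8² + 2·0.12·0.65·0.35·3.94·1.8) = 2.710%.
σ_{5d} = 2.710% × √5 = 6.060%.
z(99%) = 2.326.
VaR = 2.326 × 6.060% = 14.096%; on $800,000 that is $112,768.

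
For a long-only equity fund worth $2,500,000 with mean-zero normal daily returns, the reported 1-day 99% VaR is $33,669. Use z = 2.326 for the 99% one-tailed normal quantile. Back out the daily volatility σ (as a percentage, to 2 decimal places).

VaR as a fraction: $33,669 / $2,500,000 = 1.347%.
σ = VaR / z = 1.347% / 2.326 = 0.579%.

0.58%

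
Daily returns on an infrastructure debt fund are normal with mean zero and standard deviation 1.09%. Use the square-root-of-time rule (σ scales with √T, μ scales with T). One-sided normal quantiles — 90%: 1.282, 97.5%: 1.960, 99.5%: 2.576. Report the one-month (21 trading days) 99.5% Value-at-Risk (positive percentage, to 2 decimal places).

σ_{21d} = 1.09% × √21 = 4.995%.
VaR = 2.576 × 4.995% = 12.867%.

12.87%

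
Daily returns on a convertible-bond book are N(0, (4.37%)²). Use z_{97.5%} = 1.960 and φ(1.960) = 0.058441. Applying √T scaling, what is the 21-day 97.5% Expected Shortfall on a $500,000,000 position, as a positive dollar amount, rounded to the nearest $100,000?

σ_{21d} = 4.37% × √21 = 20.026%.
ES multiplier = φ(z)/(1−α) = 0.058441/0.025 = 2.338.
ES = 20.026% × 2.338 = 46.821%; on $500,000,000: $234,105,000.

$234,100,000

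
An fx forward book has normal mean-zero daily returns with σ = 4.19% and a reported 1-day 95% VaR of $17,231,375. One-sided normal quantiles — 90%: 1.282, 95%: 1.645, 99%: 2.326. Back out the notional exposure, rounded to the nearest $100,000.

VaR as a fraction of value: z·σ = 1.645 × 4.19% = 6.89255%.
Position = $17,231,375 / 0.0689255 = $250,000,000.

$250,000,000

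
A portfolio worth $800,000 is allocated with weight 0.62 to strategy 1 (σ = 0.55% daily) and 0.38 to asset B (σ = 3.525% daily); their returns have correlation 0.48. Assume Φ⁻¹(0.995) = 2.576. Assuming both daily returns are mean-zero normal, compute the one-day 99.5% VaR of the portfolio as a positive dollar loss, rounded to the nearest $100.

$31,600

σ_p² = 0.62²·0.55² + 0.38²·3.525² + 2·0.48·0.62·0.38·0.55·3.525 = 2.3490 (%²).
σ_p = √2.3490 = 1.533%.
VaR = 2.576 × 1.533% = 3.949%; on $800,000 that is $31,592.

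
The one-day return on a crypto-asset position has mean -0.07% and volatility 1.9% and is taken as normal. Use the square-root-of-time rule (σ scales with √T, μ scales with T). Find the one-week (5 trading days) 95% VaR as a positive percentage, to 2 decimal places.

7.34%

At 95%, z = 1.645.
σ_{5d} = 1.9% × √5 = 4.249%; μ_{5d} = 5 × -0.07% = -0.350%.
VaR = −(-0.350%) + 1.645 × 4.249% = 7.340%.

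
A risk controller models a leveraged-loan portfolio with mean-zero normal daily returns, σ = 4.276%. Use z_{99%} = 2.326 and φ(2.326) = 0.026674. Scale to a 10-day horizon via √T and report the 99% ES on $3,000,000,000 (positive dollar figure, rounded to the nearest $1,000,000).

σ_{10d} = 4.276% × √10 = 13.522%.
ES multiplier = φ(z)/(1−α) = 0.026674/0.01 = 2.667.
ES = 13.522% × 2.667 = 36.063%; on $3,000,000,000: $1,081,890,000.

$1,082,000,000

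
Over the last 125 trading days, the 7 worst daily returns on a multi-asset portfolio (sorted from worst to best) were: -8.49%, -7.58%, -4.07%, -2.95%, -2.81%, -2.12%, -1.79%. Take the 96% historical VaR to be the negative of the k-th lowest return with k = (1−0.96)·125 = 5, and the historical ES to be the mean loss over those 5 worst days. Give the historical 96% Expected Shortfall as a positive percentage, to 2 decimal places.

The 5 worst returns sum to -25.90%.
ES = −(-25.90%) / 5 = 5.18%.

5.18%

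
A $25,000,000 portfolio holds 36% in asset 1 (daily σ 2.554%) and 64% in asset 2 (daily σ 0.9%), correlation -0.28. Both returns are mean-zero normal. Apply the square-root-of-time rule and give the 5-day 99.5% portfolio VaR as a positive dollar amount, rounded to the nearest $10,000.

σ_p = √(0.36²·2.554² + 0.64²·0.9² + 2·-0.28·0.36·0.64·2.554·0.9) = 0.938%.
σ_{5d} = 0.938% × √5 = 2.097%.
z(99.5%) = 2.576.
VaR = 2.576 × 2.097% = 5.402%; on $25,000,000 that is $1,350,500.

$1,350,000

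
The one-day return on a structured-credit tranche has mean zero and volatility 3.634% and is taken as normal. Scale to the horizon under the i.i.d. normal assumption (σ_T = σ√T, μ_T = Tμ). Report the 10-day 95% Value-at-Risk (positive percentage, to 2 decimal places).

18.90%

At 95%, z = 1.645.
σ_{10d} = 3.634% × √10 = 11.492%.
VaR = 1.645 × 11.492% = 18.904%.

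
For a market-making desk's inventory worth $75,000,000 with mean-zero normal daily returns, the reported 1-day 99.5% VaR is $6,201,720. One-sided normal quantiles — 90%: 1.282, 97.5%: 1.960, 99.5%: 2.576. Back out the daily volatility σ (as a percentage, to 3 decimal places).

VaR as a fraction: $6,201,720 / $75,000,000 = 8.269%.
σ = VaR / z = 8.269% / 2.576 = 3.210%.

3.210%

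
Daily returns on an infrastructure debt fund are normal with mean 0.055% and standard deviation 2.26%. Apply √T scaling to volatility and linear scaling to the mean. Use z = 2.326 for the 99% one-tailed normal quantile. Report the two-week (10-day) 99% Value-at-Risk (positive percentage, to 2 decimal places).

16.07%

σ_{10d} = 2.26% × √10 = 7.147%; μ_{10d} = 10 × 0.055% = 0.550%.
VaR = −(0.550%) + 2.326 × 7.147% = 16.074%.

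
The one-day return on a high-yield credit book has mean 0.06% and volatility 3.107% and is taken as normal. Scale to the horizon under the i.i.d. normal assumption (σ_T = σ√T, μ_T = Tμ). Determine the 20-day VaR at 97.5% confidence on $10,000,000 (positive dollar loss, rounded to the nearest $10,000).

$2,600,000

At 97.5%, z = 1.960.
σ_{20d} = 3.107% × √20 = 13.895%; μ_{20d} = 20 × 0.06% = 1.200%.
VaR = −(1.200%) + 1.960 × 13.895% = 26.034%.
On $10,000,000: 0.26034 × $10,000,000 = $2,603,400.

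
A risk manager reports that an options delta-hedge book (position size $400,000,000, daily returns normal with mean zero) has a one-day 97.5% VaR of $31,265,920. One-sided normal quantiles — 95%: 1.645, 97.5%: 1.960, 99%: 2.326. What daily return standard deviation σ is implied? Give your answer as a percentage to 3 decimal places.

3.988%

VaR as a fraction: $31,265,920 / $400,000,000 = 7.816%.
σ = VaR / z = 7.816% / 1.960 = 3.988%.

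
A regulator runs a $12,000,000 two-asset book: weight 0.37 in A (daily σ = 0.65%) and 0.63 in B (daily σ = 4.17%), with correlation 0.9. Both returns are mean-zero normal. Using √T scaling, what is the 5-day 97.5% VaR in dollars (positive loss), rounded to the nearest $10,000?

$1,500,000

σ_p = √(0.37²·0.65² + 0.63²·4.17² + 2·0.9·0.37·0.63·0.65·4.17) = 2.845%.
σ_{5d} = 2.845% × √5 = 6.362%.
z(97.5%) = 1.960.
VaR = 1.960 × 6.362% = 12.470%; on $12,000,000 that is $1,496,400.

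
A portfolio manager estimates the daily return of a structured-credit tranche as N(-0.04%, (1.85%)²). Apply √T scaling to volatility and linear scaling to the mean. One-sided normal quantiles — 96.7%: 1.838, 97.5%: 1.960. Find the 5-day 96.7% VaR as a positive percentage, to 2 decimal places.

σ_{5d} = 1.85% × √5 = 4.137%; μ_{5d} = 5 × -0.04% = -0.200%.
VaR = −(-0.200%) + 1.838 × 4.137% = 7.804%.

7.80%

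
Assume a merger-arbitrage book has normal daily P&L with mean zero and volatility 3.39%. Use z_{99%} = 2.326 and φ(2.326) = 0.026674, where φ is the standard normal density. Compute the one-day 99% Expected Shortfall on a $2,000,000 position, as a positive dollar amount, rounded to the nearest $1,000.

$181,000

Tail multiplier: φ(z)/(1−α) = 0.026674 / 0.01 = 2.667.
ES = 3.39% × 2.667 = 9.041%.
On $2,000,000: 0.09041 × $2,000,000 = $180,820.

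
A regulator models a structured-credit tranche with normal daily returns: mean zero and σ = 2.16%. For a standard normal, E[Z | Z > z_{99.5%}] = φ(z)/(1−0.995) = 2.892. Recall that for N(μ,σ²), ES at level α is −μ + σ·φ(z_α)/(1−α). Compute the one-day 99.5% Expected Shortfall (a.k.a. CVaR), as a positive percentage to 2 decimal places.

ES = 2.16% × 2.892 = 6.247%.

6.25%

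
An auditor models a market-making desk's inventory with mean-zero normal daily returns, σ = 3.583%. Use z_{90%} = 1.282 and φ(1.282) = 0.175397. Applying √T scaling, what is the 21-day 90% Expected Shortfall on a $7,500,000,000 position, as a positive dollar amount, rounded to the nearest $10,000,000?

σ_{21d} = 3.583% × √21 = 16.419%.
ES multiplier = φ(z)/(1−α) = 0.175397/0.1 = 1.754.
ES = 16.419% × 1.754 = 28.799%; on $7,500,000,000: $2,159,925,000.

$2,160,000,000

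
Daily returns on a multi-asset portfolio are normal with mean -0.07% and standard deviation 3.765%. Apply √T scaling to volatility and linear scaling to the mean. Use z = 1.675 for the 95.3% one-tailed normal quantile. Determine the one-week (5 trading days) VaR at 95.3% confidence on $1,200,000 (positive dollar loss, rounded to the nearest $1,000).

$173,000

σ_{5d} = 3.765% × √5 = 8.419%; μ_{5d} = 5 × -0.07% = -0.350%.
VaR = −(-0.350%) + 1.675 × 8.419% = 14.452%.
On $1,200,000: 0.14452 × $1,200,000 = $173,424.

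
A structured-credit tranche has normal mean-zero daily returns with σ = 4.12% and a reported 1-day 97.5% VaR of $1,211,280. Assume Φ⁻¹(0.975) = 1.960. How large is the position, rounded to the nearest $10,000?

$15,000,000

VaR as a fraction of value: z·σ = 1.960 × 4.12% = 8.0752%.
Position = $1,211,280 / 0.080752 = $15,000,000.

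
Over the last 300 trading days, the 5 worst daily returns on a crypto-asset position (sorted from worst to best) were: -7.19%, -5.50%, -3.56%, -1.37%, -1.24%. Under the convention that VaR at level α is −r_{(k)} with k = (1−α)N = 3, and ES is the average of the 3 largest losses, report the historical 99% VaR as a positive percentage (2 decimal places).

3.56%

k = 3; the 3rd lowest return is -3.56%, so VaR = 3.56%.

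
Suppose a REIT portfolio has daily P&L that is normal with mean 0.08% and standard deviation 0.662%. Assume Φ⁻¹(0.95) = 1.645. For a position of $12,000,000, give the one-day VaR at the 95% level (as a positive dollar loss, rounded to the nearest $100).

$121,100

VaR = −μ + z·σ = −(0.08%) + 1.645 × 0.662% = 1.009%.
On $12,000,000: 0.01009 × $12,000,000 = $121,080.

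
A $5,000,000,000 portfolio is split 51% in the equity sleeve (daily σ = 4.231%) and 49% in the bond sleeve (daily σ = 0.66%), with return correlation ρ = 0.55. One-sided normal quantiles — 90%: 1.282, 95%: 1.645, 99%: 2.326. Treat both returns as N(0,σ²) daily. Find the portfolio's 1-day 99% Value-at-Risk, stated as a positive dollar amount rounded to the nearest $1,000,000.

σ_p² = 0.51²·4.231² + 0.49²·0.66² + 2·0.55·0.51·0.49·4.231·0.66 = 5.5284 (%²).
σ_p = √5.5284 = 2.351%.
VaR = 2.326 × 2.351% = 5.468%; on $5,000,000,000 that is $273,400,000.

$273,000,000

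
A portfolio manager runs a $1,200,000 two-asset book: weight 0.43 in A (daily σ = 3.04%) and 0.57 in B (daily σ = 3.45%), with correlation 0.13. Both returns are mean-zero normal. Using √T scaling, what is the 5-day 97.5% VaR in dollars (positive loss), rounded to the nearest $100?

σ_p = √(0.43²·3.04² + 0.57²·3.45² + 2·0.13·0.43·0.57·3.04·3.45) = 2.499%.
σ_{5d} = 2.499% × √5 = 5.588%.
z(97.5%) = 1.960.
VaR = 1.960 × 5.588% = 10.952%; on $1,200,000 that is $131,424.

$131,400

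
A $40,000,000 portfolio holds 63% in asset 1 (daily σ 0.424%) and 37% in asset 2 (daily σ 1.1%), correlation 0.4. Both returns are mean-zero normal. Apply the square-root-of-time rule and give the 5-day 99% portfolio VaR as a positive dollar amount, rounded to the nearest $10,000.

σ_p = √(0.63²·0.424² + 0.37²·1.1² + 2·0.4·0.63·0.37·0.424·1.1) = 0.569%.
σ_{5d} = 0.569% × √5 = 1.272%.
z(99%) = 2.326.
VaR = 2.326 × 1.272% = 2.959%; on $40,000,000 that is $1,183,600.

$1,180,000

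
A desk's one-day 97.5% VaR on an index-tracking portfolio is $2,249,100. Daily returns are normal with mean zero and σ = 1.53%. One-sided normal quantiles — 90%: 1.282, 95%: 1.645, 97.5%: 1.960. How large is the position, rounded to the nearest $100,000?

$75,000,000

VaR as a fraction of value: z·σ = 1.960 × 1.53% = 2.9988%.
Position = $2,249,100 / 0.029988 = $75,000,000.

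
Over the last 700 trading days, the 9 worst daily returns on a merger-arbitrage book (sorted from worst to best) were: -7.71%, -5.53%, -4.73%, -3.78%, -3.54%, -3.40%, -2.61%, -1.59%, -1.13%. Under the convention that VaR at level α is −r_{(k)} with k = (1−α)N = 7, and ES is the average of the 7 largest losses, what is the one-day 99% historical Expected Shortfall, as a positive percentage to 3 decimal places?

The 7 worst returns sum to -31.30%.
ES = −(-31.30%) / 7 = 4.4714…% ≈ 4.471%.

4.471%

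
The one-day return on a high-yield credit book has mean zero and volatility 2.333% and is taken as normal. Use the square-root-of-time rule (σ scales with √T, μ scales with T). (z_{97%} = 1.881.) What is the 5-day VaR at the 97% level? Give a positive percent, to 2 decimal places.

σ_{5d} = 2.333% × √5 = 5.217%.
VaR = 1.881 × 5.217% = 9.813%.

9.81%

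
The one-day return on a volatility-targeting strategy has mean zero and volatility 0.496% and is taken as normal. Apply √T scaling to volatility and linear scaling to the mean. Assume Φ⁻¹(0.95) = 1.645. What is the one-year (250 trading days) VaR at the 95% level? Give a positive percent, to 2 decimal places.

12.90%

σ_{250d} = 0.496% × √250 = 7.842%.
VaR = 1.645 × 7.842% = 12.900%.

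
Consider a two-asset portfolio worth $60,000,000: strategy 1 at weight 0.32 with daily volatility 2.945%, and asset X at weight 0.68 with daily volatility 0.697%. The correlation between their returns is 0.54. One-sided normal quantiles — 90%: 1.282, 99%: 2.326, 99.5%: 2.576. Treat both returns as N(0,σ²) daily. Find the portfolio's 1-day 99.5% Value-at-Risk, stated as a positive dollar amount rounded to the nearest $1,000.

σ_p² = 0.32²·2.945² + 0.68²·0.697² + 2·0.54·0.32·0.68·2.945·0.697 = 1.5951 (%²).
σ_p = √1.5951 = 1.263%.
VaR = 2.576 × 1.263% = 3.253%; on $60,000,000 that is $1,951,800.

$1,952,000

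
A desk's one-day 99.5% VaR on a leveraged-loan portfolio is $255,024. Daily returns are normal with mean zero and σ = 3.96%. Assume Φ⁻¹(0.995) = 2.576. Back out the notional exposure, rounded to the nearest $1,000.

VaR as a fraction of value: z·σ = 2.576 × 3.96% = 10.201%.
Position = $255,024 / 0.10201 = $2,500,000.

$2,500,000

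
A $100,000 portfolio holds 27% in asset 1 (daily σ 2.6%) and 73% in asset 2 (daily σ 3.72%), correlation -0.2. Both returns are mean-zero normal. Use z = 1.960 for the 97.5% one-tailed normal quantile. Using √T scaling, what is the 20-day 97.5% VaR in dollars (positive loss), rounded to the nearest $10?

σ_p = √(0.27²·2.6² + 0.73²·3.72² + 2·-0.2·0.27·0.73·2.6·3.72) = 2.665%.
σ_{20d} = 2.665% × √20 = 11.918%.
VaR = 1.960 × 11.918% = 23.359%; on $100,000 that is $23,359.

$23,360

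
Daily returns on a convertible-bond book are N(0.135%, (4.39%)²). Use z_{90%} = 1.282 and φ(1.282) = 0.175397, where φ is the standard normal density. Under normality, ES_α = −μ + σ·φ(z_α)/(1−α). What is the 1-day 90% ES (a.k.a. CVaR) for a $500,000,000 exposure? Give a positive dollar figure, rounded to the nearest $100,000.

$37,800,000

Tail multiplier: φ(z)/(1−α) = 0.175397 / 0.1 = 1.754.
ES = −(0.135%) + 4.39% × 1.754 = 7.565%.
On $500,000,000: 0.07565 × $500,000,000 = $37,825,000.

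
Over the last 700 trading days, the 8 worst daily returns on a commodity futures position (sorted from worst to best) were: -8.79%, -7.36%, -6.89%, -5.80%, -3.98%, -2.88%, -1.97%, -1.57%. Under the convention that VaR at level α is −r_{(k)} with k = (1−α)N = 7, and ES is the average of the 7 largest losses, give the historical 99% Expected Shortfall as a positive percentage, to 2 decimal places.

The 7 worst returns sum to -37.67%.
ES = −(-37.67%) / 7 = 5.3814…% ≈ 5.38%.

5.38%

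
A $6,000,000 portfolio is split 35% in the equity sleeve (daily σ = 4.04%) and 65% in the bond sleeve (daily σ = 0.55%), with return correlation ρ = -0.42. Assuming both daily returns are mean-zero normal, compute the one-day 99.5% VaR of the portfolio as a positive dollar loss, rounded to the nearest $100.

σ_p² = 0.35²·4.04² + 0.65²·0.55² + 2·-0.42·0.35·0.65·4.04·0.55 = 1.7026 (%²).
σ_p = √1.7026 = 1.305%.
At 99.5%, z = 2.576.
VaR = 2.576 × 1.305% = 3.362%; on $6,000,000 that is $201,720.

$201,700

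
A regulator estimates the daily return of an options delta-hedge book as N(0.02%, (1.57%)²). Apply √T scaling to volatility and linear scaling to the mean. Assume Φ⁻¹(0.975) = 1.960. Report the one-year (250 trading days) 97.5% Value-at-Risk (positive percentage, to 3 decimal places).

43.655%

σ_{250d} = 1.57% × √250 = 24.824%; μ_{250d} = 250 × 0.02% = 5.000%.
VaR = −(5.000%) + 1.960 × 24.824% = 43.655%.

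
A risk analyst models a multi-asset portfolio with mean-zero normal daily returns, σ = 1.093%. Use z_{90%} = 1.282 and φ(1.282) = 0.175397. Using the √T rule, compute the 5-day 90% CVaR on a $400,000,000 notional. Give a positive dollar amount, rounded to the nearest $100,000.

$17,100,000

σ_{5d} = 1.093% × √5 = 2.444%.
ES multiplier = φ(z)/(1−α) = 0.175397/0.1 = 1.754.
ES = 2.444% × 1.754 = 4.287%; on $400,000,000: $17,148,000.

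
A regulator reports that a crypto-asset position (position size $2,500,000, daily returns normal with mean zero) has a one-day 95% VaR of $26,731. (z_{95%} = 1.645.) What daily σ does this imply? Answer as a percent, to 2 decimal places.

VaR as a fraction: $26,731 / $2,500,000 = 1.069%.
σ = VaR / z = 1.069% / 1.645 = 0.650%.

0.65%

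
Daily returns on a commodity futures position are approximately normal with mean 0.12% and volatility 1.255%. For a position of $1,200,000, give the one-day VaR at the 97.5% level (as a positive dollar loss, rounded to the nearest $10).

At 97.5% one-sided, z = 1.960.
VaR = −μ + z·σ = −(0.12%) + 1.960 × 1.255% = 2.340%.
On $1,200,000: 0.02340 × $1,200,000 = $28,080.

$28,080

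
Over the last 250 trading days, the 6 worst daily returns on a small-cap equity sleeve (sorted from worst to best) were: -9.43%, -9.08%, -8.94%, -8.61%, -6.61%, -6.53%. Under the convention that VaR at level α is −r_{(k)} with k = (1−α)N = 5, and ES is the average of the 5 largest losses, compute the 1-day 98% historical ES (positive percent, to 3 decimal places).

The 5 worst returns sum to -42.67%.
ES = −(-42.67%) / 5 = 8.534%.

8.534%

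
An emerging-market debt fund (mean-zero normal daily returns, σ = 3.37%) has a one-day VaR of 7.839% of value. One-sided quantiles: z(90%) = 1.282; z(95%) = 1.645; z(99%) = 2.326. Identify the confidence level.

99%

Implied z = VaR/σ = 7.839 / 3.37 = 2.326.
This matches z(99%) = 2.326.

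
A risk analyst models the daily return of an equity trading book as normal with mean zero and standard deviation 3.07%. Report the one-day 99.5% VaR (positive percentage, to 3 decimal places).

7.908%

At 99.5% one-sided, z = 2.576.
VaR = z·σ = 2.576 × 3.07% = 7.908%.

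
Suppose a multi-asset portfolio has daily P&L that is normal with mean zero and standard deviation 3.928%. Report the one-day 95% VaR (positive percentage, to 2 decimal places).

At 95% one-sided, z = 1.645.
VaR = z·σ = 1.645 × 3.928% = 6.462%.

6.46%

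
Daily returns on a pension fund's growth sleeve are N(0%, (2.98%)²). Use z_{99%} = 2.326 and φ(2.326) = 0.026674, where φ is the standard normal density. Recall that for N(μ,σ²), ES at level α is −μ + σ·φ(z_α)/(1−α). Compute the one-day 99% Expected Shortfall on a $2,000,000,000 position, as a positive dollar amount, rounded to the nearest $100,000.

Tail multiplier: φ(z)/(1−α) = 0.026674 / 0.01 = 2.667.
ES = 2.98% × 2.667 = 7.948%.
On $2,000,000,000: 0.07948 × $2,000,000,000 = $158,960,000.

$159,000,000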